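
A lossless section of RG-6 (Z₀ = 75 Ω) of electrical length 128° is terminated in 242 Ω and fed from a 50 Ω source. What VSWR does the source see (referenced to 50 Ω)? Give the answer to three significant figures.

VSWR ≈ 3.23

tan(βl) = -1.28
Z_in = Z_0·(Z_L + jZ_0·tanβl)/(Z_0 + jZ_L·tanβl) = 35.4 + j50 Ω
Γ_s = (Z_in − Z_s)/(Z_in + Z_s) = (-14.6 + j50)/(85.4 + j50), |Γ_s| = 0.527
VSWR = (1 + |Γ_s|)/(1 − |Γ_s|)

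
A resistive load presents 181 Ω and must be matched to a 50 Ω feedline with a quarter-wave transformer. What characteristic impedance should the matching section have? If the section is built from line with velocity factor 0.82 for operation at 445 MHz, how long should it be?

Z_qwt ≈ 95.1 Ω; length ≈ 13.8 cm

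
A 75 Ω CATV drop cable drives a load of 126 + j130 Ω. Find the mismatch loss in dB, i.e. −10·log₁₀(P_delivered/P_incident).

Γ = (51 + j130)/(201 + j130), |Γ| = 0.583
|Γ|² = 0.34, so P_del/P_inc = 1 − |Γ|² = 0.66
ML = −10·log₁₀(1 − |Γ|²)

mismatch loss ≈ 1.81 dB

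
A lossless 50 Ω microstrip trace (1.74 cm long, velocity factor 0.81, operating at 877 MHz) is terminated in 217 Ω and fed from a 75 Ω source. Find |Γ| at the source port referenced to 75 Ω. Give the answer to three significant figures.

|Γ| ≈ 0.551

λ = v/f = 0.81·c / 877 MHz = 0.277 m
βl = 2π·l/λ = 2π × 0.0628 = 22.6°
tan(βl) = 0.416
Z_in = Z_0·(Z_L + jZ_0·tanβl)/(Z_0 + jZ_L·tanβl) = 59.7 − j87 Ω
Γ_s = (Z_in − Z_s)/(Z_in + Z_s) = (-15.3 − j87)/(135 − j87), |Γ_s| = 0.551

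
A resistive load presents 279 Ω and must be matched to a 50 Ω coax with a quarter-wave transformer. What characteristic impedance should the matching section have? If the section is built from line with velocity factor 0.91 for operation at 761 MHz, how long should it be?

Z_qwt = √(Z_0·R_L) = √(50 × 279) = √13950
λ = 0.91·c/f = 0.359 m, so l = λ/4 = 0.0897 m

Z_qwt ≈ 118 Ω; length ≈ 8.97 cm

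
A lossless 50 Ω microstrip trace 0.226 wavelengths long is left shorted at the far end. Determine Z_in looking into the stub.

βl = 2π × 0.226 = 81.4°
tan(βl) = 6.58
For a shorted stub, Z_in = jZ_0·tan(βl)

Z_in ≈ +j329 Ω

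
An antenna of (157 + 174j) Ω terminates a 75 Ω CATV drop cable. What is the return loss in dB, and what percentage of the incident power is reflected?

Γ = (82 + j174)/(232 + j174), |Γ| = 0.663
RL = −20·log₁₀(0.663) = 3.57 dB
P_refl/P_inc = |Γ|² = 0.44

RL ≈ 3.57 dB; 44% of incident power reflected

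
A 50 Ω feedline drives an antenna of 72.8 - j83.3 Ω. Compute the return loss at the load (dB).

Γ = (22.8 − j83.3)/(122.8 − j83.3), |Γ| = 0.582
RL = −20·log₁₀|Γ| = −20·log₁₀(0.582)

RL ≈ 4.7 dB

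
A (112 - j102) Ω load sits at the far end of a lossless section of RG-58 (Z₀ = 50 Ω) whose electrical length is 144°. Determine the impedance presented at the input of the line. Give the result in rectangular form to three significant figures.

Z_in ≈ 59.4 + j86.4 Ω

tan(βl) = tan(144°) = -0.727
Z_in = Z_0·(Z_L + jZ_0·tanβl)/(Z_0 + jZ_L·tanβl)
     = 50·(112 − j138)/(-24.1 − j81.4)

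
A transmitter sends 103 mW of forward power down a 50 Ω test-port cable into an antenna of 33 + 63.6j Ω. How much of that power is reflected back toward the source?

P_reflected ≈ 40.8 mW

|Γ| = |(-17 + j63.6)/(83 + j63.6)| = 0.63
|Γ|² = 0.396
P_refl = |Γ|²·P_inc = 40.8 mW, P_del = (1 − |Γ|²)·P_inc = 62.2 mW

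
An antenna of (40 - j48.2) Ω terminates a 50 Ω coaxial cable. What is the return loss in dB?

RL ≈ 6.34 dB

Γ = (-10 − j48.2)/(90 − j48.2), |Γ| = 0.482
RL = −20·log₁₀|Γ| = −20·log₁₀(0.482)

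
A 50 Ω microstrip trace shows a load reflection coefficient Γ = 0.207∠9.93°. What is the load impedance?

Z_L ≈ 75.4 + j5.62 Ω

Z_L = Z_0·(1 + Γ)/(1 − Γ) = 50·(1.2 + j0.0357)/(0.796 − j0.0357)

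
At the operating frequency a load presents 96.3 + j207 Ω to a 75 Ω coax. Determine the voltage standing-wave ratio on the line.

VSWR ≈ 7.87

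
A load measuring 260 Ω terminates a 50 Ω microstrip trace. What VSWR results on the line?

VSWR ≈ 5.2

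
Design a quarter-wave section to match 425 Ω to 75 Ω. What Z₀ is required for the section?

Z_qwt ≈ 179 Ω

Z_qwt = √(Z_0·R_L) = √(75 × 425) = √31880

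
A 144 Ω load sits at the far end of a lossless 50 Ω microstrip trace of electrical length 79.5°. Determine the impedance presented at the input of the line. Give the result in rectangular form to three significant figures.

tan(βl) = tan(79.5°) = 5.4
Z_in = Z_0·(Z_L + jZ_0·tanβl)/(Z_0 + jZ_L·tanβl)
     = 50·(144 + j270)/(50 + j777)

Z_in ≈ 17.9 − j8.12 Ω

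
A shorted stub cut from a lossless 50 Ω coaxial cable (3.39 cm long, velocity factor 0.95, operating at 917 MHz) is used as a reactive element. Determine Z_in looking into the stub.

λ = v/f = 0.95·c / 917 MHz = 0.311 m
βl = 2π·l/λ = 2π × 0.109 = 39.3°
tan(βl) = 0.818
For a shorted stub, Z_in = jZ_0·tan(βl)

Z_in ≈ +j40.9 Ω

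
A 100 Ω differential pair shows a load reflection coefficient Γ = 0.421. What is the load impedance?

Z_L ≈ 245 Ω

Z_L = Z_0·(1 + Γ)/(1 − Γ) = 100·(1.42)/(0.579)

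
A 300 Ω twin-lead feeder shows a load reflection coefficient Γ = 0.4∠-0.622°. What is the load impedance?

Z_L ≈ 700 − j7.24 Ω

Z_L = Z_0·(1 + Γ)/(1 − Γ) = 300·(1.4 − j0.00434)/(0.6 + j0.00434)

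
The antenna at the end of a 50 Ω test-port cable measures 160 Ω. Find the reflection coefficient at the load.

Γ = 0.524

Γ = (Z_L − Z_0)/(Z_L + Z_0) = (160 − 50)/(160 + 50) = 110/210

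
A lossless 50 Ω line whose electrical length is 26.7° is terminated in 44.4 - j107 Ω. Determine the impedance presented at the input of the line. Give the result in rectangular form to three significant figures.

Z_in ≈ 12.3 − j42.1 Ω

tan(βl) = tan(26.7°) = 0.503
Z_in = Z_0·(Z_L + jZ_0·tanβl)/(Z_0 + jZ_L·tanβl)
     = 50·(44.4 − j81.9)/(104 + j22.3)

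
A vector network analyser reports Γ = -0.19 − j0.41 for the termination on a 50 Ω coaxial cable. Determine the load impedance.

Z_L ≈ 25.1 − j25.9 Ω

Z_L = Z_0·(1 + Γ)/(1 − Γ) = 50·(0.81 − j0.41)/(1.19 + j0.41)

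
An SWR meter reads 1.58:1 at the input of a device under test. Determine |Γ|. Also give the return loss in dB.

|Γ| ≈ 0.225; return loss ≈ 13 dB

|Γ| = (S − 1)/(S + 1) = (1.58 − 1)/(1.58 + 1) = 0.58/2.58
RL = −20·log₁₀|Γ| = −20·log₁₀(0.225)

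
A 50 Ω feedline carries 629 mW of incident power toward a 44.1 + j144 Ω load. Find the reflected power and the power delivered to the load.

|Γ| = |(-5.9 + j144)/(94.1 + j144)| = 0.838
|Γ|² = 0.702
P_refl = |Γ|²·P_inc = 442 mW, P_del = (1 − |Γ|²)·P_inc = 187 mW

P_reflected ≈ 442 mW; P_delivered ≈ 187 mW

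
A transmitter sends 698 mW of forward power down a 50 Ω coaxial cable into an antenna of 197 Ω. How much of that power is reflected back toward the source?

Γ = (197 − 50)/(197 + 50) = 0.595
|Γ|² = 0.354
P_refl = |Γ|²·P_inc = 247 mW, P_del = (1 − |Γ|²)·P_inc = 451 mW

P_reflected ≈ 247 mW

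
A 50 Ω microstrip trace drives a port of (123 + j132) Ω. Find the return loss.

RL ≈ 3.18 dB

Γ = (73 + j132)/(173 + j132), |Γ| = 0.693
RL = −20·log₁₀|Γ| = −20·log₁₀(0.693)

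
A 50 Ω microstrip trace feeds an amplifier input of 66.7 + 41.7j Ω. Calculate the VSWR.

Γ = (Z_L − Z_0)/(Z_L + Z_0) = (16.7 + j41.7)/(116.7 + j41.7)
|Γ| = 44.9/124 = 0.362
VSWR = (1 + |Γ|)/(1 − |Γ|) = 1.36/0.638

VSWR ≈ 2.14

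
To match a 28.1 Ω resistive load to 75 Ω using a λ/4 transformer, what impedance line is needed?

Z_qwt = √(Z_0·R_L) = √(75 × 28.1) = √2108

Z_qwt ≈ 45.9 Ω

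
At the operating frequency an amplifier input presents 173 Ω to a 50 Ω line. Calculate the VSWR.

VSWR ≈ 3.46

Γ = (173 − 50)/(173 + 50) = 0.552
VSWR = (1 + 0.552)/(1 − 0.552)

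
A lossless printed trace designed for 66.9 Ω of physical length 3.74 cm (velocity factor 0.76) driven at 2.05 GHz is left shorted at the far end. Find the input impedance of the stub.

λ = v/f = 0.76·c / 2.05 GHz = 0.111 m
βl = 2π·l/λ = 2π × 0.336 = 121°
tan(βl) = -1.66
For a shorted stub, Z_in = jZ_0·tan(βl)

Z_in ≈ −j111 Ω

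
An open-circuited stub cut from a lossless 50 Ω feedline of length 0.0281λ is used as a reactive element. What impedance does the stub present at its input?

Z_in ≈ −j280 Ω

βl = 2π × 0.0281 = 10.1°
tan(βl) = 0.178
For an open-circuited stub, Z_in = −jZ_0·cot(βl) = −jZ_0/tan(βl)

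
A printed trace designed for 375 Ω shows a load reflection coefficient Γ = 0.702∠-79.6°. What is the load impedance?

Z_L = Z_0·(1 + Γ)/(1 − Γ) = 375·(1.13 − j0.69)/(0.873 + j0.69)

Z_L ≈ 153 − j418 Ω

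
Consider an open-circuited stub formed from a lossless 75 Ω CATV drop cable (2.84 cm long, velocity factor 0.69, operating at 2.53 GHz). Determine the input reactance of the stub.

X_in ≈ 52.4 Ω (inductive)

λ = v/f = 0.69·c / 2.53 GHz = 0.0818 m
βl = 2π·l/λ = 2π × 0.347 = 125°
tan(βl) = -1.43
For an open-circuited stub, Z_in = −jZ_0·cot(βl) = −jZ_0/tan(βl)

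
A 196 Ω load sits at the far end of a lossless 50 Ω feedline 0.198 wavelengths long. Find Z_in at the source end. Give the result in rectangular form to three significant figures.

Z_in ≈ 14.1 − j15.7 Ω

βl = 2π × 0.198 = 71.3°
tan(βl) = tan(71.3°) = 2.95
Z_in = Z_0·(Z_L + jZ_0·tanβl)/(Z_0 + jZ_L·tanβl)
     = 50·(196 + j148)/(50 + j578)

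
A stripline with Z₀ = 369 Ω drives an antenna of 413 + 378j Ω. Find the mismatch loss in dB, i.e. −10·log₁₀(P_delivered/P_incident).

Γ = (44 + j378)/(782 + j378), |Γ| = 0.438
|Γ|² = 0.192, so P_del/P_inc = 1 − |Γ|² = 0.808
ML = −10·log₁₀(1 − |Γ|²)

mismatch loss ≈ 0.926 dB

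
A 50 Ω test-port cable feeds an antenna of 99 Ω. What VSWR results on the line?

Γ = (99 − 50)/(99 + 50) = 0.329
VSWR = (1 + 0.329)/(1 − 0.329)

VSWR ≈ 1.98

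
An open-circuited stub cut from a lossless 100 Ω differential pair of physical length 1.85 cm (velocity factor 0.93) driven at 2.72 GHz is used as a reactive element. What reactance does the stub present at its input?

X_in ≈ -46.8 Ω (capacitive)

λ = v/f = 0.93·c / 2.72 GHz = 0.103 m
βl = 2π·l/λ = 2π × 0.18 = 64.9°
tan(βl) = 2.14
For an open-circuited stub, Z_in = −jZ_0·cot(βl) = −jZ_0/tan(βl)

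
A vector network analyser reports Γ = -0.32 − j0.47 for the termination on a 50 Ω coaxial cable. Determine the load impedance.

Z_L = Z_0·(1 + Γ)/(1 − Γ) = 50·(0.68 − j0.47)/(1.32 + j0.47)

Z_L ≈ 17.2 − j23.9 Ω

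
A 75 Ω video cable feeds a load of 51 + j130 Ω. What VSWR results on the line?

VSWR ≈ 6.41

Γ = (Z_L − Z_0)/(Z_L + Z_0) = (-24 + j130)/(126 + j130)
|Γ| = 132/181 = 0.73
VSWR = (1 + |Γ|)/(1 − |Γ|) = 1.73/0.27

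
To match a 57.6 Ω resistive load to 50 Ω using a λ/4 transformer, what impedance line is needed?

Z_qwt = √(Z_0·R_L) = √(50 × 57.6) = √2880

Z_qwt ≈ 53.7 Ω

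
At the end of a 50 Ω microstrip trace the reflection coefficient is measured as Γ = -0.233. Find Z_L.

Z_L = Z_0·(1 + Γ)/(1 − Γ) = 50·(0.767)/(1.23)

Z_L ≈ 31.1 Ω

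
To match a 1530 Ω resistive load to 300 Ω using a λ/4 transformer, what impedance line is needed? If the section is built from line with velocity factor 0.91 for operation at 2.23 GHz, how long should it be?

Z_qwt = √(Z_0·R_L) = √(300 × 1530) = √459000
λ = 0.91·c/f = 0.122 m, so l = λ/4 = 0.0306 m

Z_qwt ≈ 677 Ω; length ≈ 3.06 cm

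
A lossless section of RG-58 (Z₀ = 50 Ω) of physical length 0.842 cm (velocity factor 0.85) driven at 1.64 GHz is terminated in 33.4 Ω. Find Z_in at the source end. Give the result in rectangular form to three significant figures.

λ = v/f = 0.85·c / 1.64 GHz = 0.155 m
βl = 2π·l/λ = 2π × 0.0542 = 19.5°
tan(βl) = tan(19.5°) = 0.354
Z_in = Z_0·(Z_L + jZ_0·tanβl)/(Z_0 + jZ_L·tanβl)
     = 50·(33.4 + j17.7)/(50 + j11.8)

Z_in ≈ 35.6 + j9.28 Ω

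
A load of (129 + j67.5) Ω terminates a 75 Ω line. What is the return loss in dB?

RL ≈ 7.91 dB

Γ = (54 + j67.5)/(204 + j67.5), |Γ| = 0.402
RL = −20·log₁₀|Γ| = −20·log₁₀(0.402)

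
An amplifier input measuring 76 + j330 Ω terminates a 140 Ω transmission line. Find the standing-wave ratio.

VSWR ≈ 12.5

Γ = (Z_L − Z_0)/(Z_L + Z_0) = (-64 + j330)/(216 + j330)
|Γ| = 336/394 = 0.852
VSWR = (1 + |Γ|)/(1 − |Γ|) = 1.85/0.148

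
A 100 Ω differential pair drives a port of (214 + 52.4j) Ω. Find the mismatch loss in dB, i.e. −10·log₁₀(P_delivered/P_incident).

mismatch loss ≈ 0.733 dB

Γ = (114 + j52.4)/(314 + j52.4), |Γ| = 0.394
|Γ|² = 0.155, so P_del/P_inc = 1 − |Γ|² = 0.845
ML = −10·log₁₀(1 − |Γ|²)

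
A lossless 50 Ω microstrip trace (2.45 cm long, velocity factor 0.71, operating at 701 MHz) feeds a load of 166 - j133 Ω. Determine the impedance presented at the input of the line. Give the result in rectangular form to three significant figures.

λ = v/f = 0.71·c / 701 MHz = 0.304 m
βl = 2π·l/λ = 2π × 0.0806 = 29°
tan(βl) = tan(29°) = 0.555
Z_in = Z_0·(Z_L + jZ_0·tanβl)/(Z_0 + jZ_L·tanβl)
     = 50·(166 − j105)/(124 + j92.1)

Z_in ≈ 22.8 − j59.5 Ω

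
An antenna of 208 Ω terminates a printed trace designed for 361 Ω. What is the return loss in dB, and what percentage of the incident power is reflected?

Γ = (208 − 361)/(208 + 361) = -0.269
RL = −20·log₁₀(0.269) = 11.4 dB
P_refl/P_inc = |Γ|² = 0.0723

RL ≈ 11.4 dB; 7.23% of incident power reflected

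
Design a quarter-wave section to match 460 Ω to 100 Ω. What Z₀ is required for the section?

Z_qwt = √(Z_0·R_L) = √(100 × 460) = √46000

Z_qwt ≈ 214 Ω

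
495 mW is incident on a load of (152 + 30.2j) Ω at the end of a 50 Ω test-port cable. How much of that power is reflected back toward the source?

P_reflected ≈ 134 mW

|Γ| = |(102 + j30.2)/(202 + j30.2)| = 0.521
|Γ|² = 0.271
P_refl = |Γ|²·P_inc = 134 mW, P_del = (1 − |Γ|²)·P_inc = 361 mW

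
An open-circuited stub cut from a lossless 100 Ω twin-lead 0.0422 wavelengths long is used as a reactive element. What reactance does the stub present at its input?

X_in ≈ -368 Ω (capacitive)

βl = 2π × 0.0422 = 15.2°
tan(βl) = 0.272
For an open-circuited stub, Z_in = −jZ_0·cot(βl) = −jZ_0/tan(βl)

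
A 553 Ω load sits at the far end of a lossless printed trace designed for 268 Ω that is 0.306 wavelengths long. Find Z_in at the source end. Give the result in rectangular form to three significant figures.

Z_in ≈ 143 + j73 Ω

βl = 2π × 0.306 = 110°
tan(βl) = tan(110°) = -2.72
Z_in = Z_0·(Z_L + jZ_0·tanβl)/(Z_0 + jZ_L·tanβl)
     = 268·(553 − j730)/(268 − j1510)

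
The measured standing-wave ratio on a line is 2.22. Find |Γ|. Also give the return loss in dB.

|Γ| ≈ 0.379; return loss ≈ 8.43 dB

|Γ| = (S − 1)/(S + 1) = (2.22 − 1)/(2.22 + 1) = 1.22/3.22
RL = −20·log₁₀|Γ| = −20·log₁₀(0.379)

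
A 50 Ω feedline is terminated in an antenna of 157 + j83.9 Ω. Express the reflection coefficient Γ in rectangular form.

Γ = (Z_L − Z_0)/(Z_L + Z_0) = (107 + j83.9)/(207 + j83.9)

Γ ≈ 0.585 + j0.168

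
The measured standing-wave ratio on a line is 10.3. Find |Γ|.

|Γ| ≈ 0.823

|Γ| = (S − 1)/(S + 1) = (10.3 − 1)/(10.3 + 1) = 9.3/11.3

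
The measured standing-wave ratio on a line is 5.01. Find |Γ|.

|Γ| = (S − 1)/(S + 1) = (5.01 − 1)/(5.01 + 1) = 4.01/6.01

|Γ| ≈ 0.667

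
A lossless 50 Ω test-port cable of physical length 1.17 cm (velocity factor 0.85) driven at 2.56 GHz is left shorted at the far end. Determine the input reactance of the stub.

X_in ≈ 45.5 Ω (inductive)

λ = v/f = 0.85·c / 2.56 GHz = 0.0996 m
βl = 2π·l/λ = 2π × 0.117 = 42.3°
tan(βl) = 0.909
For a shorted stub, Z_in = jZ_0·tan(βl)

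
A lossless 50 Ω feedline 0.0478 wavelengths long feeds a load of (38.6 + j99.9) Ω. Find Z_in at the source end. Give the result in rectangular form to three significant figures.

Z_in ≈ 209 + j172 Ω

βl = 2π × 0.0478 = 17.2°
tan(βl) = tan(17.2°) = 0.31
Z_in = Z_0·(Z_L + jZ_0·tanβl)/(Z_0 + jZ_L·tanβl)
     = 50·(38.6 + j115)/(19.1 + j12)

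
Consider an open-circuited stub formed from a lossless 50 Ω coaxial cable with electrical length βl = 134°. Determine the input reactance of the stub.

X_in ≈ 48.3 Ω (inductive)

tan(βl) = -1.04
For an open-circuited stub, Z_in = −jZ_0·cot(βl) = −jZ_0/tan(βl)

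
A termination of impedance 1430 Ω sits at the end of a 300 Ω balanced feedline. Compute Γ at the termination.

Γ = (Z_L − Z_0)/(Z_L + Z_0) = (1430 − 300)/(1430 + 300) = 1130/1730

Γ = 0.653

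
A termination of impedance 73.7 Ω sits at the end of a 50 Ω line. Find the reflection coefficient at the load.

Γ = (Z_L − Z_0)/(Z_L + Z_0) = (73.7 − 50)/(73.7 + 50) = 23.7/123.7

Γ = 0.192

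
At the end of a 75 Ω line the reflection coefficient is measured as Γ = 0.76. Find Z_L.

Z_L = Z_0·(1 + Γ)/(1 − Γ) = 75·(1.76)/(0.24)

Z_L ≈ 550 Ω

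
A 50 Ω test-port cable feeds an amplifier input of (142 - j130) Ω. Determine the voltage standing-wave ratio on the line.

VSWR ≈ 5.39

Γ = (Z_L − Z_0)/(Z_L + Z_0) = (92 − j130)/(192 − j130)
|Γ| = 159/232 = 0.687
VSWR = (1 + |Γ|)/(1 − |Γ|) = 1.69/0.313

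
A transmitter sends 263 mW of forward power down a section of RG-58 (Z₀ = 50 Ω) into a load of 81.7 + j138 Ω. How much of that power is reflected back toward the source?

|Γ| = |(31.7 + j138)/(131.7 + j138)| = 0.742
|Γ|² = 0.551
P_refl = |Γ|²·P_inc = 145 mW, P_del = (1 − |Γ|²)·P_inc = 118 mW

P_reflected ≈ 145 mW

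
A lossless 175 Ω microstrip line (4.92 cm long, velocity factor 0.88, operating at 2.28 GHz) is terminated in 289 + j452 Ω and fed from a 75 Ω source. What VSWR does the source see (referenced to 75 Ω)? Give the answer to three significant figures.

λ = v/f = 0.88·c / 2.28 GHz = 0.116 m
βl = 2π·l/λ = 2π × 0.425 = 153°
tan(βl) = -0.51
Z_in = Z_0·(Z_L + jZ_0·tanβl)/(Z_0 + jZ_L·tanβl) = 59.9 + j178 Ω
Γ_s = (Z_in − Z_s)/(Z_in + Z_s) = (-15.1 + j178)/(135 + j178), |Γ_s| = 0.8
VSWR = (1 + |Γ_s|)/(1 − |Γ_s|)

VSWR ≈ 9.01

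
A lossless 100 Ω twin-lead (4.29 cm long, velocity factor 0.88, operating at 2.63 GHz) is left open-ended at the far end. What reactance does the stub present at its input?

λ = v/f = 0.88·c / 2.63 GHz = 0.1 m
βl = 2π·l/λ = 2π × 0.427 = 154°
tan(βl) = -0.491
For an open-ended stub, Z_in = −jZ_0·cot(βl) = −jZ_0/tan(βl)

X_in ≈ 204 Ω (inductive)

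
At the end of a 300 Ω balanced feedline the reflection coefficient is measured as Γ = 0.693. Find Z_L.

Z_L = Z_0·(1 + Γ)/(1 − Γ) = 300·(1.69)/(0.307)

Z_L ≈ 1650 Ω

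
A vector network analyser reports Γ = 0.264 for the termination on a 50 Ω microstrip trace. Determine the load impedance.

Z_L ≈ 85.9 Ω

Z_L = Z_0·(1 + Γ)/(1 − Γ) = 50·(1.26)/(0.736)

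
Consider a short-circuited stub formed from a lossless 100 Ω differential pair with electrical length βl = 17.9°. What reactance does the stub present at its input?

tan(βl) = 0.323
For a short-circuited stub, Z_in = jZ_0·tan(βl)

X_in ≈ 32.3 Ω (inductive)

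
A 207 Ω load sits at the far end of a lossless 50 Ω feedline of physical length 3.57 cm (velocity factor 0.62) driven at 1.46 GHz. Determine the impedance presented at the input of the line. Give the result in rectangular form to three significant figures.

Z_in ≈ 12.5 + j9.03 Ω

λ = v/f = 0.62·c / 1.46 GHz = 0.127 m
βl = 2π·l/λ = 2π × 0.28 = 101°
tan(βl) = tan(101°) = -5.2
Z_in = Z_0·(Z_L + jZ_0·tanβl)/(Z_0 + jZ_L·tanβl)
     = 50·(207 − j260)/(50 − j1080)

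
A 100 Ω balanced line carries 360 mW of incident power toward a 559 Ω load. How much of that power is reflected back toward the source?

P_reflected ≈ 175 mW

Γ = (559 − 100)/(559 + 100) = 0.697
|Γ|² = 0.485
P_refl = |Γ|²·P_inc = 175 mW, P_del = (1 − |Γ|²)·P_inc = 185 mW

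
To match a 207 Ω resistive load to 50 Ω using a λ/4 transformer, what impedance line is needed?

Z_qwt ≈ 102 Ω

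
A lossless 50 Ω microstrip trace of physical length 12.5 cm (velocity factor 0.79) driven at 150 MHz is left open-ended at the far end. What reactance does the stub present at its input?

λ = v/f = 0.79·c / 150 MHz = 1.58 m
βl = 2π·l/λ = 2π × 0.0791 = 28.5°
tan(βl) = 0.543
For an open-ended stub, Z_in = −jZ_0·cot(βl) = −jZ_0/tan(βl)

X_in ≈ -92.2 Ω (capacitive)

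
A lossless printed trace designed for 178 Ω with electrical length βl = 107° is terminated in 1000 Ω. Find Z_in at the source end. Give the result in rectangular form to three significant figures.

tan(βl) = tan(107°) = -3.27
Z_in = Z_0·(Z_L + jZ_0·tanβl)/(Z_0 + jZ_L·tanβl)
     = 178·(1000 − j582)/(178 − j3270)

Z_in ≈ 34.5 + j52.5 Ω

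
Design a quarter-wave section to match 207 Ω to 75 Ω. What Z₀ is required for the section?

Z_qwt = √(Z_0·R_L) = √(75 × 207) = √15520

Z_qwt ≈ 125 Ω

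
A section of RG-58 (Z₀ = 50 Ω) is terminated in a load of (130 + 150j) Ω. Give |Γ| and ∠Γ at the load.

Γ = (Z_L − Z_0)/(Z_L + Z_0) = (80 + j150)/(180 + j150)
|Γ| = 170/234 = 0.726

Γ ≈ 0.726 ∠ 22.1°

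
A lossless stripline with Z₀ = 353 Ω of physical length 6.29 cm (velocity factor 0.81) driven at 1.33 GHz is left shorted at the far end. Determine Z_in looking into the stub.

Z_in ≈ −j525 Ω

λ = v/f = 0.81·c / 1.33 GHz = 0.183 m
βl = 2π·l/λ = 2π × 0.344 = 124°
tan(βl) = -1.49
For a shorted stub, Z_in = jZ_0·tan(βl)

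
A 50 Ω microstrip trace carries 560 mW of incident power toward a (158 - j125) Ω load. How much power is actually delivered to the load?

P_delivered ≈ 300 mW

|Γ| = |(108 − j125)/(208 − j125)| = 0.681
|Γ|² = 0.463
P_refl = |Γ|²·P_inc = 260 mW, P_del = (1 − |Γ|²)·P_inc = 300 mW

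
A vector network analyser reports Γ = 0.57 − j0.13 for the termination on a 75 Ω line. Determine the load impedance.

Z_L = Z_0·(1 + Γ)/(1 − Γ) = 75·(1.57 − j0.13)/(0.43 + j0.13)

Z_L ≈ 245 − j96.6 Ω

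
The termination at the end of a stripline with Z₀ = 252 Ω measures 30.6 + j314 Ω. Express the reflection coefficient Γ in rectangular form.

Γ = (Z_L − Z_0)/(Z_L + Z_0) = (-221.4 + j314)/(282.6 + j314)

Γ ≈ 0.202 + j0.887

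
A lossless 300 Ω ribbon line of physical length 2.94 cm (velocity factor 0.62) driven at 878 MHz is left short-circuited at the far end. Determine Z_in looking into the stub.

λ = v/f = 0.62·c / 878 MHz = 0.212 m
βl = 2π·l/λ = 2π × 0.139 = 50°
tan(βl) = 1.19
For a short-circuited stub, Z_in = jZ_0·tan(βl)

Z_in ≈ +j357 Ω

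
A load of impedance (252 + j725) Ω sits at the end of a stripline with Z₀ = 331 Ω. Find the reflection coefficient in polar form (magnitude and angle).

Γ ≈ 0.784 ∠ 45°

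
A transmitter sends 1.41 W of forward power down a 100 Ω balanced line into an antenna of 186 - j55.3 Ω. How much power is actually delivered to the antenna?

|Γ| = |(86 − j55.3)/(286 − j55.3)| = 0.351
|Γ|² = 0.123
P_refl = |Γ|²·P_inc = 0.174 W, P_del = (1 − |Γ|²)·P_inc = 1.24 W

P_delivered ≈ 1.24 W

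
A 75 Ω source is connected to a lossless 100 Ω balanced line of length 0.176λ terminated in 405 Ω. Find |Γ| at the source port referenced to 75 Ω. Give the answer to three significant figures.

|Γ| ≈ 0.558

βl = 2π × 0.176 = 63.4°
tan(βl) = 1.99
Z_in = Z_0·(Z_L + jZ_0·tanβl)/(Z_0 + jZ_L·tanβl) = 30.4 − j46.4 Ω
Γ_s = (Z_in − Z_s)/(Z_in + Z_s) = (-44.6 − j46.4)/(105 − j46.4), |Γ_s| = 0.558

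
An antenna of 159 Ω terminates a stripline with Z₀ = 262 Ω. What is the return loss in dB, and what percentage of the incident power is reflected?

Γ = (159 − 262)/(159 + 262) = -0.245
RL = −20·log₁₀(0.245) = 12.2 dB
P_refl/P_inc = |Γ|² = 0.0599

RL ≈ 12.2 dB; 5.99% of incident power reflected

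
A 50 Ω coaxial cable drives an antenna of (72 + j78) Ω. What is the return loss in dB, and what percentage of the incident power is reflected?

RL ≈ 5.04 dB; 31.3% of incident power reflected

Γ = (22 + j78)/(122 + j78), |Γ| = 0.56
RL = −20·log₁₀(0.56) = 5.04 dB
P_refl/P_inc = |Γ|² = 0.313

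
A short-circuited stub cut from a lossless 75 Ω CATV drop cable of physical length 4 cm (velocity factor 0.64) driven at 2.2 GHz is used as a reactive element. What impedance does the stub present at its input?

λ = v/f = 0.64·c / 2.2 GHz = 0.0873 m
βl = 2π·l/λ = 2π × 0.458 = 165°
tan(βl) = -0.268
For a short-circuited stub, Z_in = jZ_0·tan(βl)

Z_in ≈ −j20.1 Ω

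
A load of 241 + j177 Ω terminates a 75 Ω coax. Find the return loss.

RL ≈ 3.48 dB

Γ = (166 + j177)/(316 + j177), |Γ| = 0.67
RL = −20·log₁₀|Γ| = −20·log₁₀(0.67)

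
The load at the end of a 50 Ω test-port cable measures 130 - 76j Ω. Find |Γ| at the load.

Γ = (Z_L − Z_0)/(Z_L + Z_0) = (80 − j76)/(180 − j76)
|Γ| = 110/195

|Γ| ≈ 0.565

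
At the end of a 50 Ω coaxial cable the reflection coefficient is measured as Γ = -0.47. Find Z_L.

Z_L = Z_0·(1 + Γ)/(1 − Γ) = 50·(0.53)/(1.47)

Z_L ≈ 18 Ω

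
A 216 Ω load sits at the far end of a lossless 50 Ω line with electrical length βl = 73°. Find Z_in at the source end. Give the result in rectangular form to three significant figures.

Z_in ≈ 12.6 − j14.4 Ω

tan(βl) = tan(73°) = 3.27
Z_in = Z_0·(Z_L + jZ_0·tanβl)/(Z_0 + jZ_L·tanβl)
     = 50·(216 + j164)/(50 + j707)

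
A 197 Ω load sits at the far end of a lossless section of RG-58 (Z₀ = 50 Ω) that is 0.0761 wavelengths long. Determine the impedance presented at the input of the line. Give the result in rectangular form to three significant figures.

βl = 2π × 0.0761 = 27.4°
tan(βl) = tan(27.4°) = 0.518
Z_in = Z_0·(Z_L + jZ_0·tanβl)/(Z_0 + jZ_L·tanβl)
     = 50·(197 + j25.9)/(50 + j102)

Z_in ≈ 48.3 − j72.8 Ω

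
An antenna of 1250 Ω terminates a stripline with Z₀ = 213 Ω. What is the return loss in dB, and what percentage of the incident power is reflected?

RL ≈ 2.99 dB; 50.2% of incident power reflected

Γ = (1250 − 213)/(1250 + 213) = 0.709
RL = −20·log₁₀(0.709) = 2.99 dB
P_refl/P_inc = |Γ|² = 0.502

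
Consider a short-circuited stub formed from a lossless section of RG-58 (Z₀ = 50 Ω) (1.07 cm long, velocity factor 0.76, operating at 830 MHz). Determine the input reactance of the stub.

X_in ≈ 12.5 Ω (inductive)

λ = v/f = 0.76·c / 830 MHz = 0.275 m
βl = 2π·l/λ = 2π × 0.039 = 14°
tan(βl) = 0.25
For a short-circuited stub, Z_in = jZ_0·tan(βl)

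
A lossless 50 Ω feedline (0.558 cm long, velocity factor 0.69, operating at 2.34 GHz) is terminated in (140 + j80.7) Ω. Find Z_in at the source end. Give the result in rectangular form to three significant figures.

Z_in ≈ 111 − j88.7 Ω

λ = v/f = 0.69·c / 2.34 GHz = 0.0885 m
βl = 2π·l/λ = 2π × 0.0631 = 22.7°
tan(βl) = tan(22.7°) = 0.418
Z_in = Z_0·(Z_L + jZ_0·tanβl)/(Z_0 + jZ_L·tanβl)
     = 50·(140 + j102)/(16.2 + j58.6)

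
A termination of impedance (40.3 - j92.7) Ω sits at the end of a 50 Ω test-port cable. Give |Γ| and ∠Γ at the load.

Γ ≈ 0.72 ∠ -50.2°

Γ = (Z_L − Z_0)/(Z_L + Z_0) = (-9.7 − j92.7)/(90.3 − j92.7)
|Γ| = 93.2/129 = 0.72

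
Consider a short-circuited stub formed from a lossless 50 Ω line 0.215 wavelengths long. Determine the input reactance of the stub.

βl = 2π × 0.215 = 77.4°
tan(βl) = 4.47
For a short-circuited stub, Z_in = jZ_0·tan(βl)

X_in ≈ 224 Ω (inductive)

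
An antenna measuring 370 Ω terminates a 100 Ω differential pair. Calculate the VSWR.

VSWR ≈ 3.7

Γ = (370 − 100)/(370 + 100) = 0.574
VSWR = (1 + 0.574)/(1 − 0.574)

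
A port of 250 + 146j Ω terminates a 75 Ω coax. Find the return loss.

RL ≈ 3.88 dB

Γ = (175 + j146)/(325 + j146), |Γ| = 0.64
RL = −20·log₁₀|Γ| = −20·log₁₀(0.64)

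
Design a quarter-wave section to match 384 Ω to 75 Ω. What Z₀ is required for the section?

Z_qwt = √(Z_0·R_L) = √(75 × 384) = √28800

Z_qwt ≈ 170 Ω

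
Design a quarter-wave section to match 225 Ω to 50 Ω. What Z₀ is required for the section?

Z_qwt = √(Z_0·R_L) = √(50 × 225) = √11250

Z_qwt ≈ 106 Ω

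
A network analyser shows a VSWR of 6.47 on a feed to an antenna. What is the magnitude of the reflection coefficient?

|Γ| ≈ 0.732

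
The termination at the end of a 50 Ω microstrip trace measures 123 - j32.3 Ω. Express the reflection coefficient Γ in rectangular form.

Γ = (Z_L − Z_0)/(Z_L + Z_0) = (73 − j32.3)/(173 − j32.3)

Γ ≈ 0.441 − j0.104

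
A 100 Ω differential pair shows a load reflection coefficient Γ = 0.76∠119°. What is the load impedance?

Z_L = Z_0·(1 + Γ)/(1 − Γ) = 100·(0.632 + j0.665)/(1.37 − j0.665)

Z_L ≈ 18.3 + j57.4 Ω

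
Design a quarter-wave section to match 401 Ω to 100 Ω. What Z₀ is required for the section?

Z_qwt = √(Z_0·R_L) = √(100 × 401) = √40100

Z_qwt ≈ 200 Ω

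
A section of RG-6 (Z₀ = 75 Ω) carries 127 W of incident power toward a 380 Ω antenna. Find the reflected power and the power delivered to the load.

Γ = (380 − 75)/(380 + 75) = 0.67
|Γ|² = 0.449
P_refl = |Γ|²·P_inc = 57.1 W, P_del = (1 − |Γ|²)·P_inc = 69.9 W

P_reflected ≈ 57.1 W; P_delivered ≈ 69.9 W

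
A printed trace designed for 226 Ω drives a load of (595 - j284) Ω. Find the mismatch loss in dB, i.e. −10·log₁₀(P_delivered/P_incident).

Γ = (369 − j284)/(821 − j284), |Γ| = 0.536
|Γ|² = 0.287, so P_del/P_inc = 1 − |Γ|² = 0.713
ML = −10·log₁₀(1 − |Γ|²)

mismatch loss ≈ 1.47 dB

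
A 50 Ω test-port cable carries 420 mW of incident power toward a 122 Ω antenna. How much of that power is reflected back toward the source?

Γ = (122 − 50)/(122 + 50) = 0.419
|Γ|² = 0.175
P_refl = |Γ|²·P_inc = 73.6 mW, P_del = (1 − |Γ|²)·P_inc = 346 mW

P_reflected ≈ 73.6 mW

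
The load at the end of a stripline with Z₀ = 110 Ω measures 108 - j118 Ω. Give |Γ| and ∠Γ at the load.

Γ = (Z_L − Z_0)/(Z_L + Z_0) = (-2 − j118)/(218 − j118)
|Γ| = 118/248 = 0.476

Γ ≈ 0.476 ∠ -62.5°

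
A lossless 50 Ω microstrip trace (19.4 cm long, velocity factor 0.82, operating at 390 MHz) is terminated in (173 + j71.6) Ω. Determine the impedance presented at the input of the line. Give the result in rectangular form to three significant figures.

Z_in ≈ 13 + j12.1 Ω

λ = v/f = 0.82·c / 390 MHz = 0.631 m
βl = 2π·l/λ = 2π × 0.308 = 111°
tan(βl) = tan(111°) = -2.64
Z_in = Z_0·(Z_L + jZ_0·tanβl)/(Z_0 + jZ_L·tanβl)
     = 50·(173 − j60.6)/(239 − j457)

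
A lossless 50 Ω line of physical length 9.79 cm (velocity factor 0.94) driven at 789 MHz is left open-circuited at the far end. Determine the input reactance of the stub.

X_in ≈ 7.57 Ω (inductive)

λ = v/f = 0.94·c / 789 MHz = 0.357 m
βl = 2π·l/λ = 2π × 0.274 = 98.6°
tan(βl) = -6.61
For an open-circuited stub, Z_in = −jZ_0·cot(βl) = −jZ_0/tan(βl)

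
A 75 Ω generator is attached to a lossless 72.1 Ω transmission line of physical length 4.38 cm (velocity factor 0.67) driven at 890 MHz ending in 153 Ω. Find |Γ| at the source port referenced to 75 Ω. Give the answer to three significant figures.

|Γ| ≈ 0.373

λ = v/f = 0.67·c / 890 MHz = 0.226 m
βl = 2π·l/λ = 2π × 0.194 = 69.8°
tan(βl) = 2.72
Z_in = Z_0·(Z_L + jZ_0·tanβl)/(Z_0 + jZ_L·tanβl) = 37.4 − j20 Ω
Γ_s = (Z_in − Z_s)/(Z_in + Z_s) = (-37.6 − j20)/(112 − j20), |Γ_s| = 0.373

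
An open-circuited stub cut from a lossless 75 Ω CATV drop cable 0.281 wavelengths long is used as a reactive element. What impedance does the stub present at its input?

Z_in ≈ +j14.8 Ω

βl = 2π × 0.281 = 101°
tan(βl) = -5.07
For an open-circuited stub, Z_in = −jZ_0·cot(βl) = −jZ_0/tan(βl)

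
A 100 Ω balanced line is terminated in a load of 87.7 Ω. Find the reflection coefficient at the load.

Γ = (Z_L − Z_0)/(Z_L + Z_0) = (87.7 − 100)/(87.7 + 100) = -12.3/187.7

Γ = -0.0655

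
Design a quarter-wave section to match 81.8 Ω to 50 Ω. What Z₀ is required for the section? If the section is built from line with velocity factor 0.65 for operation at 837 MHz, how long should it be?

Z_qwt = √(Z_0·R_L) = √(50 × 81.8) = √4090
λ = 0.65·c/f = 0.233 m, so l = λ/4 = 0.0582 m

Z_qwt ≈ 64 Ω; length ≈ 5.82 cm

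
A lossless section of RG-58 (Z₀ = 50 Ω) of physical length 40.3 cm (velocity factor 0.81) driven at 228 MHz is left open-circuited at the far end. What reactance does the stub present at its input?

λ = v/f = 0.81·c / 228 MHz = 1.07 m
βl = 2π·l/λ = 2π × 0.378 = 136°
tan(βl) = -0.962
For an open-circuited stub, Z_in = −jZ_0·cot(βl) = −jZ_0/tan(βl)

X_in ≈ 52 Ω (inductive)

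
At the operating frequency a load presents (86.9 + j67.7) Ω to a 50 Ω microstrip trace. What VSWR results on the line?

Γ = (Z_L − Z_0)/(Z_L + Z_0) = (36.9 + j67.7)/(136.9 + j67.7)
|Γ| = 77.1/153 = 0.505
VSWR = (1 + |Γ|)/(1 − |Γ|) = 1.5/0.495

VSWR ≈ 3.04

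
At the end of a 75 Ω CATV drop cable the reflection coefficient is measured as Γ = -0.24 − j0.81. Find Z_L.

Z_L = Z_0·(1 + Γ)/(1 − Γ) = 75·(0.76 − j0.81)/(1.24 + j0.81)

Z_L ≈ 9.79 − j55.4 Ω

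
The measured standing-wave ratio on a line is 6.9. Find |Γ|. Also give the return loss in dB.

|Γ| = (S − 1)/(S + 1) = (6.9 − 1)/(6.9 + 1) = 5.9/7.9
RL = −20·log₁₀|Γ| = −20·log₁₀(0.747)

|Γ| ≈ 0.747; return loss ≈ 2.54 dB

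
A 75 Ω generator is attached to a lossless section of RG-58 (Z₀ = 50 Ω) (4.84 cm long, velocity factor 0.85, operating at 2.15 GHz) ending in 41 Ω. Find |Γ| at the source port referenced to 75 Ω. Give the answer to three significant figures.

λ = v/f = 0.85·c / 2.15 GHz = 0.119 m
βl = 2π·l/λ = 2π × 0.408 = 147°
tan(βl) = -0.652
Z_in = Z_0·(Z_L + jZ_0·tanβl)/(Z_0 + jZ_L·tanβl) = 45.4 − j8.3 Ω
Γ_s = (Z_in − Z_s)/(Z_in + Z_s) = (-29.6 − j8.3)/(120 − j8.3), |Γ_s| = 0.254

|Γ| ≈ 0.254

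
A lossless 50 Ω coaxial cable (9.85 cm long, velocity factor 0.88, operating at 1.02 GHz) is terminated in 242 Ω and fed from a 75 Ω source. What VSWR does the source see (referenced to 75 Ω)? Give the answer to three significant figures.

VSWR ≈ 5.14

λ = v/f = 0.88·c / 1.02 GHz = 0.259 m
βl = 2π·l/λ = 2π × 0.381 = 137°
tan(βl) = -0.932
Z_in = Z_0·(Z_L + jZ_0·tanβl)/(Z_0 + jZ_L·tanβl) = 21.2 + j48.9 Ω
Γ_s = (Z_in − Z_s)/(Z_in + Z_s) = (-53.8 + j48.9)/(96.2 + j48.9), |Γ_s| = 0.674
VSWR = (1 + |Γ_s|)/(1 − |Γ_s|)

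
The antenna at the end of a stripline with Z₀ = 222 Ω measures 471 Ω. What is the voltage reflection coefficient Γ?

Γ = 0.359

Γ = (Z_L − Z_0)/(Z_L + Z_0) = (471 − 222)/(471 + 222) = 249/693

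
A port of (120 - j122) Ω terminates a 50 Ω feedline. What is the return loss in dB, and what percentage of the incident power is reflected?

Γ = (70 − j122)/(170 − j122), |Γ| = 0.672
RL = −20·log₁₀(0.672) = 3.45 dB
P_refl/P_inc = |Γ|² = 0.452

RL ≈ 3.45 dB; 45.2% of incident power reflected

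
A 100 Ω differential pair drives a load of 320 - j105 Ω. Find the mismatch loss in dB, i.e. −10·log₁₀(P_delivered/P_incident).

Γ = (220 − j105)/(420 − j105), |Γ| = 0.563
|Γ|² = 0.317, so P_del/P_inc = 1 − |Γ|² = 0.683
ML = −10·log₁₀(1 − |Γ|²)

mismatch loss ≈ 1.66 dB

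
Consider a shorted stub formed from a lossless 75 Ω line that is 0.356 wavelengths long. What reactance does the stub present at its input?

X_in ≈ -95.4 Ω (capacitive)

βl = 2π × 0.356 = 128°
tan(βl) = -1.27
For a shorted stub, Z_in = jZ_0·tan(βl)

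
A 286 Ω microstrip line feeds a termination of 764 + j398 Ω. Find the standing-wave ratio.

Γ = (Z_L − Z_0)/(Z_L + Z_0) = (478 + j398)/(1050 + j398)
|Γ| = 622/1120 = 0.554
VSWR = (1 + |Γ|)/(1 − |Γ|) = 1.55/0.446

VSWR ≈ 3.48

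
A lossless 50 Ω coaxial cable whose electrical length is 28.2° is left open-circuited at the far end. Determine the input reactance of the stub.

X_in ≈ -93.2 Ω (capacitive)

tan(βl) = 0.536
For an open-circuited stub, Z_in = −jZ_0·cot(βl) = −jZ_0/tan(βl)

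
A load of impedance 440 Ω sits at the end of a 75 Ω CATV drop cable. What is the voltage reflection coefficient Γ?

Γ = (Z_L − Z_0)/(Z_L + Z_0) = (440 − 75)/(440 + 75) = 365/515

Γ = 0.709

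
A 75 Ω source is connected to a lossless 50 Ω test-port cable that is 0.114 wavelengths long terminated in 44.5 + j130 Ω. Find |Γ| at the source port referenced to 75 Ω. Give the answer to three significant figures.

|Γ| ≈ 0.763

βl = 2π × 0.114 = 41°
tan(βl) = 0.871
Z_in = Z_0·(Z_L + jZ_0·tanβl)/(Z_0 + jZ_L·tanβl) = 35.6 − j116 Ω
Γ_s = (Z_in − Z_s)/(Z_in + Z_s) = (-39.4 − j116)/(111 − j116), |Γ_s| = 0.763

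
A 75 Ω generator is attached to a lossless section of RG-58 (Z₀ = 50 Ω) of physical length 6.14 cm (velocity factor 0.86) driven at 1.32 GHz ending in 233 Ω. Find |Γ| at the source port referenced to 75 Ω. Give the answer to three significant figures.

λ = v/f = 0.86·c / 1.32 GHz = 0.195 m
βl = 2π·l/λ = 2π × 0.314 = 113°
tan(βl) = -2.35
Z_in = Z_0·(Z_L + jZ_0·tanβl)/(Z_0 + jZ_L·tanβl) = 12.6 + j20.2 Ω
Γ_s = (Z_in − Z_s)/(Z_in + Z_s) = (-62.4 + j20.2)/(87.6 + j20.2), |Γ_s| = 0.73

|Γ| ≈ 0.73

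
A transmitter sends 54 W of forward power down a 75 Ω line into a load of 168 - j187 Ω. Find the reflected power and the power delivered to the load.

|Γ| = |(93 − j187)/(243 − j187)| = 0.681
|Γ|² = 0.464
P_refl = |Γ|²·P_inc = 25.1 W, P_del = (1 − |Γ|²)·P_inc = 28.9 W

P_reflected ≈ 25.1 W; P_delivered ≈ 28.9 W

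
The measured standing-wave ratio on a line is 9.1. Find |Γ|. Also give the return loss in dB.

|Γ| ≈ 0.802; return loss ≈ 1.92 dB

|Γ| = (S − 1)/(S + 1) = (9.1 − 1)/(9.1 + 1) = 8.1/10.1
RL = −20·log₁₀|Γ| = −20·log₁₀(0.802)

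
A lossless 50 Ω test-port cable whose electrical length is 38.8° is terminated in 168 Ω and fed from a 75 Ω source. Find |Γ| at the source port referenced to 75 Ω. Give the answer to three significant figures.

|Γ| ≈ 0.545

tan(βl) = 0.804
Z_in = Z_0·(Z_L + jZ_0·tanβl)/(Z_0 + jZ_L·tanβl) = 33.3 − j49.8 Ω
Γ_s = (Z_in − Z_s)/(Z_in + Z_s) = (-41.7 − j49.8)/(108 − j49.8), |Γ_s| = 0.545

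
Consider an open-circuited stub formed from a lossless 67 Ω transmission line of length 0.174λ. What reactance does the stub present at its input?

X_in ≈ -34.7 Ω (capacitive)

βl = 2π × 0.174 = 62.6°
tan(βl) = 1.93
For an open-circuited stub, Z_in = −jZ_0·cot(βl) = −jZ_0/tan(βl)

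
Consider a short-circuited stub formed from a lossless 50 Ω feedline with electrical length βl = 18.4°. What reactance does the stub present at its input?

tan(βl) = 0.333
For a short-circuited stub, Z_in = jZ_0·tan(βl)

X_in ≈ 16.6 Ω (inductive)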